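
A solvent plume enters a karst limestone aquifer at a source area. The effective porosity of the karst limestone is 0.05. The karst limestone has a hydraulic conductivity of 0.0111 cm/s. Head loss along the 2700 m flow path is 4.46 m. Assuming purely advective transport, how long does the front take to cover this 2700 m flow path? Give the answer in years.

23.3

Convert K: 0.0111 cm/s × 864 = 9.590 m/day.
Hydraulic gradient i = Δh / L = 4.46 / 2700 = 0.001652.
Darcy flux q = K · i = 9.590 × 0.001652 = 0.01584 m/day.
Seepage velocity v = q / n_e = 0.01584 / 0.05 = 0.3168 m/day.
Travel time t = L / v = 2700 / 0.3168 = 8522 days = 23.33 years.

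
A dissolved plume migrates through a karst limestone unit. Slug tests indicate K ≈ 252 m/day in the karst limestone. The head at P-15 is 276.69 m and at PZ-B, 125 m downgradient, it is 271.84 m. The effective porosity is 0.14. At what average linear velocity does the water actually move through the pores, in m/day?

Hydraulic gradient i = (276.69 − 271.84) / 125 = 4.85 / 125 = 0.03880.
Darcy flux q = K · i = 252.0 × 0.03880 = 9.778 m/day.
Seepage velocity v = q / n_e = 9.778 / 0.14 = 69.84 m/day.

69.8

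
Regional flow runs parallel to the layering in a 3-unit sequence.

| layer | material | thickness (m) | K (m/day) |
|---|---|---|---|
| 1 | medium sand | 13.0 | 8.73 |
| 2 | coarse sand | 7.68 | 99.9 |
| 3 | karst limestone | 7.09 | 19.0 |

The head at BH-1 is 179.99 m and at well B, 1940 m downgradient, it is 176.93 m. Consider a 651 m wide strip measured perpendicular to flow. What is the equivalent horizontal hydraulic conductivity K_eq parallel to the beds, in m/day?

Flow is parallel to layering, so each bed carries its own Darcy discharge and the transmissivities add.
Σ(K_i·b_i) = 8.73×13.0 + 99.9×7.68 + 19.0×7.09 = 1015 m²/day.
Total thickness b = 27.77 m, so K_eq = Σ(K_i·b_i)/b = 36.57 m/day.

36.6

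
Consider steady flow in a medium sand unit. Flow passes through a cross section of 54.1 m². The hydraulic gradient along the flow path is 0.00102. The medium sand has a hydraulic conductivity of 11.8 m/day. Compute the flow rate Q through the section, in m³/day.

0.651

Hydraulic gradient i = 0.00102.
Darcy's law: Q = K · A · i = 11.80 × 54.10 × 0.001020 = 0.6511 m³/day.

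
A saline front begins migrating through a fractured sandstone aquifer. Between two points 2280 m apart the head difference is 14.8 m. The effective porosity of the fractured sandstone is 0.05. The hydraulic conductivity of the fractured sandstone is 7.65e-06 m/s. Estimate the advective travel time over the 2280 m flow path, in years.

Convert K: 7.65e-06 m/s × 86400 = 0.6610 m/day.
Hydraulic gradient i = Δh / L = 14.8 / 2280 = 0.006491.
Darcy flux q = K · i = 0.6610 × 0.006491 = 0.004290 m/day.
Seepage velocity v = q / n_e = 0.004290 / 0.05 = 0.08581 m/day.
Travel time t = L / v = 2280 / 0.08581 = 26571 days = 72.75 years.

72.7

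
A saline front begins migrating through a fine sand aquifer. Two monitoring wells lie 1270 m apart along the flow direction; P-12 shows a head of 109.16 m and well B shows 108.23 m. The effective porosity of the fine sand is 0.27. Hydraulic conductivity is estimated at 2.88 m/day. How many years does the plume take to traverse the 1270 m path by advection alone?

445

Hydraulic gradient i = (109.16 − 108.23) / 1270 = 0.93 / 1270 = 0.0007323.
Darcy flux q = K · i = 2.880 × 0.0007323 = 0.002109 m/day.
Seepage velocity v = q / n_e = 0.002109 / 0.27 = 0.007811 m/day.
Travel time t = L / v = 1270 / 0.007811 = 1.626e+05 days = 445.1 years.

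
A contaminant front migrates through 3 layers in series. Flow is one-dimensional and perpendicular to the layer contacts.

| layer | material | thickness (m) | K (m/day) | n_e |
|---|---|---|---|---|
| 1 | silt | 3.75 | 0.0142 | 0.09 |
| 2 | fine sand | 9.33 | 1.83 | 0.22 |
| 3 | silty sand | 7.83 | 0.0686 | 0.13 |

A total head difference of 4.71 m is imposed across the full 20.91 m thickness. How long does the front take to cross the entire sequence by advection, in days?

With flow normal to the layers, continuity requires the same specific discharge q through every layer.
Σ(b_i/K_i) = 3.75/0.0142 + 9.33/1.83 + 7.83/0.0686 = 383.3 d.
q = Δh / Σ(b_i/K_i) = 4.71 / 383.3 = 0.01229 m/day.
In each layer the seepage velocity is v_i = q/n_i, so the layer transit time is t_i = b_i·n_i / q:
  layer 1 (silt): t_1 = 3.75 × 0.09 / 0.01229 = 27.47 d
  layer 2 (fine sand): t_2 = 9.33 × 0.22 / 0.01229 = 167.1 d
  layer 3 (silty sand): t_3 = 7.83 × 0.13 / 0.01229 = 82.84 d
Total t = Σ t_i = 277.4 days.

277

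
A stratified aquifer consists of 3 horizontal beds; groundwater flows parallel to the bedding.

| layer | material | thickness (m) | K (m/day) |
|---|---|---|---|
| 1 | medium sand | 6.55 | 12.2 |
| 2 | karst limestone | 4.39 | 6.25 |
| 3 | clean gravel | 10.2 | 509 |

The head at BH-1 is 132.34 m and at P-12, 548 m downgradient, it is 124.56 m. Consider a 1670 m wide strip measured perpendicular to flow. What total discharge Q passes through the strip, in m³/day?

Flow is parallel to layering, so each bed carries its own Darcy discharge and the transmissivities add.
Σ(K_i·b_i) = 12.2×6.55 + 6.25×4.39 + 509×10.2 = 5299 m²/day.
Hydraulic gradient i = (132.34 − 124.56) / 548 = 7.78 / 548 = 0.01420.
Q = Σ(K_i·b_i) · W · i = 5299 × 1670 × 0.01420 = 1.256e+05 m³/day.

126000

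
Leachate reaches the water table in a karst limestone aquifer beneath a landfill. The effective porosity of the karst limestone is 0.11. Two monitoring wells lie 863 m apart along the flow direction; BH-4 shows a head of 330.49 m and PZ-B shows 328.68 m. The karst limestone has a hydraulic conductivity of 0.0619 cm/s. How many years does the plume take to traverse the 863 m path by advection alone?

2.32

Convert K: 0.0619 cm/s × 864 = 53.48 m/day.
Hydraulic gradient i = (330.49 − 328.68) / 863 = 1.81 / 863 = 0.002097.
Darcy flux q = K · i = 53.48 × 0.002097 = 0.1122 m/day.
Seepage velocity v = q / n_e = 0.1122 / 0.11 = 1.020 m/day.
Travel time t = L / v = 863 / 1.020 = 846.3 days = 2.317 years.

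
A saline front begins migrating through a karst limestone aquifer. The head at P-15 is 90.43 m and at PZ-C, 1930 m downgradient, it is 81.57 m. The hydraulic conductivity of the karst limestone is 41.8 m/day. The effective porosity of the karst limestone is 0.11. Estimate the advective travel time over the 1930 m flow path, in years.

3.03

Hydraulic gradient i = (90.43 − 81.57) / 1930 = 8.86 / 1930 = 0.004591.
Darcy flux q = K · i = 41.80 × 0.004591 = 0.1919 m/day.
Seepage velocity v = q / n_e = 0.1919 / 0.11 = 1.744 m/day.
Travel time t = L / v = 1930 / 1.744 = 1106 days = 3.029 years.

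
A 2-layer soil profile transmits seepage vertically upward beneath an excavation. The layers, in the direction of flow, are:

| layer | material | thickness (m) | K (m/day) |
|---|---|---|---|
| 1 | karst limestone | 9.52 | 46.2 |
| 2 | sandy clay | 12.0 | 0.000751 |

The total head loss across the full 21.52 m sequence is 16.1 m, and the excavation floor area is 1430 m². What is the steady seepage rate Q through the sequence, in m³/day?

1.44

Flow is perpendicular to layering, so the layers act in series and the equivalent K is the thickness-weighted harmonic mean.
Total thickness L = 9.52 + 12.0 = 21.52 m.
Σ(b_i/K_i) = 9.52/46.2 + 12.0/0.000751 = 15979 d.
K_eq = L / Σ(b_i/K_i) = 21.52 / 15979 = 0.001347 m/day.
Q = K_eq · A · (Δh/L) = 0.001347 × 1430 × (16.1/21.52) = 1.441 m³/day.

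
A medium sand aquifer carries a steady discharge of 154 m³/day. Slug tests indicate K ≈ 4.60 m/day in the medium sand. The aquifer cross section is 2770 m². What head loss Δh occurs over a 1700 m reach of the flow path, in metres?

20.5

From Q = K·A·i, i = Q / (K·A) = 154 / (4.600 × 2770) = 0.01209.
Head loss Δh = i · L = 0.01209 × 1700 = 20.55 m.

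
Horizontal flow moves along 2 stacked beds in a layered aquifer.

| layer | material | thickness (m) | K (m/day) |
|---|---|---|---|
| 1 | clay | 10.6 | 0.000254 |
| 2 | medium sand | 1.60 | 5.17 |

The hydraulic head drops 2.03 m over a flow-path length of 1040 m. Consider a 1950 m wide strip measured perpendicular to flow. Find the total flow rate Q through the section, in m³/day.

31.5

Flow is parallel to layering, so each bed carries its own Darcy discharge and the transmissivities add.
Σ(K_i·b_i) = 0.000254×10.6 + 5.17×1.60 = 8.275 m²/day.
Hydraulic gradient i = Δh / L = 2.03 / 1040 = 0.001952.
Q = Σ(K_i·b_i) · W · i = 8.275 × 1950 × 0.001952 = 31.50 m³/day.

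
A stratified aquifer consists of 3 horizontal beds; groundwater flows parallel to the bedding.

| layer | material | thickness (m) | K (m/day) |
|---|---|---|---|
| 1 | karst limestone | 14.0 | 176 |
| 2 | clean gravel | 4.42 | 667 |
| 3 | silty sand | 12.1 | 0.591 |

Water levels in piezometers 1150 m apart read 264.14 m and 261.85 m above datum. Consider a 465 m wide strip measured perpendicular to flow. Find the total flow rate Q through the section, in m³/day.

5020

Flow is parallel to layering, so each bed carries its own Darcy discharge and the transmissivities add.
Σ(K_i·b_i) = 176×14.0 + 667×4.42 + 0.591×12.1 = 5419 m²/day.
Hydraulic gradient i = (264.14 − 261.85) / 1150 = 2.29 / 1150 = 0.001991.
Q = Σ(K_i·b_i) · W · i = 5419 × 465 × 0.001991 = 5018 m³/day.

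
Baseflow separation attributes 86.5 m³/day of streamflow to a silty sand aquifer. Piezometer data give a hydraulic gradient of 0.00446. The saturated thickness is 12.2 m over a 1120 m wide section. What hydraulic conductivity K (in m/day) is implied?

1.42

Cross-sectional area A = 1120 × 12.2 = 13664 m².
Hydraulic gradient i = 0.00446.
From Q = K·A·i, K = Q / (A·i) = 86.5 / (13664 × 0.004460) = 1.419 m/day.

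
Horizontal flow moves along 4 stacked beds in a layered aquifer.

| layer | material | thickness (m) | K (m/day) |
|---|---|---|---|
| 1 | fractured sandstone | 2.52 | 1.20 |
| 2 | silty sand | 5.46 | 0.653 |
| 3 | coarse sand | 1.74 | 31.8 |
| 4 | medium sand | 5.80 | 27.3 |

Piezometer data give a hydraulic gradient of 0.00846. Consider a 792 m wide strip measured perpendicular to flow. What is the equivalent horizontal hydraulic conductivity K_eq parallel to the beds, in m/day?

Flow is parallel to layering, so each bed carries its own Darcy discharge and the transmissivities add.
Σ(K_i·b_i) = 1.20×2.52 + 0.653×5.46 + 31.8×1.74 + 27.3×5.80 = 220.3 m²/day.
Total thickness b = 15.52 m, so K_eq = Σ(K_i·b_i)/b = 14.19 m/day.

14.2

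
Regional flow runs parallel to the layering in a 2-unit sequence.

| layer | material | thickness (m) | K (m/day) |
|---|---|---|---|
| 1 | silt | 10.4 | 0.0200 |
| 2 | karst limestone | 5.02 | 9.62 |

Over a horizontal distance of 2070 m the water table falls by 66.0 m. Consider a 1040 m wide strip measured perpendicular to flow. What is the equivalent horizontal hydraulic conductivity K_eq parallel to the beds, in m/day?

Flow is parallel to layering, so each bed carries its own Darcy discharge and the transmissivities add.
Σ(K_i·b_i) = 0.0200×10.4 + 9.62×5.02 = 48.50 m²/day.
Total thickness b = 15.42 m, so K_eq = Σ(K_i·b_i)/b = 3.145 m/day.

3.15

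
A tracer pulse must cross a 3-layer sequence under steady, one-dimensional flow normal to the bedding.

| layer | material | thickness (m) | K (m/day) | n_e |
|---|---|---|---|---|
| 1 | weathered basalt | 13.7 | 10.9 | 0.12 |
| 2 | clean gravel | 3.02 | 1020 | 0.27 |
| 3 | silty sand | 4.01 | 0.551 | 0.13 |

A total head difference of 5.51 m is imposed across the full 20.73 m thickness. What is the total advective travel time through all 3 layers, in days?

With flow normal to the layers, continuity requires the same specific discharge q through every layer.
Σ(b_i/K_i) = 13.7/10.9 + 3.02/1020 + 4.01/0.551 = 8.538 d.
q = Δh / Σ(b_i/K_i) = 5.51 / 8.538 = 0.6454 m/day.
In each layer the seepage velocity is v_i = q/n_i, so the layer transit time is t_i = b_i·n_i / q:
  layer 1 (weathered basalt): t_1 = 13.7 × 0.12 / 0.6454 = 2.547 d
  layer 2 (clean gravel): t_2 = 3.02 × 0.27 / 0.6454 = 1.263 d
  layer 3 (silty sand): t_3 = 4.01 × 0.13 / 0.6454 = 0.8077 d
Total t = Σ t_i = 4.618 days.

4.62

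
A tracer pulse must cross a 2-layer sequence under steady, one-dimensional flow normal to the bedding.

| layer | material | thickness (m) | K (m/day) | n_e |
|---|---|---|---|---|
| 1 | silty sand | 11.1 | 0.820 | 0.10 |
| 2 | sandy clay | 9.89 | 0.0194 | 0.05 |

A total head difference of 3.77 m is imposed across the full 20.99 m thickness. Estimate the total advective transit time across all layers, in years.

With flow normal to the layers, continuity requires the same specific discharge q through every layer.
Σ(b_i/K_i) = 11.1/0.820 + 9.89/0.0194 = 523.3 d.
q = Δh / Σ(b_i/K_i) = 3.77 / 523.3 = 0.007204 m/day.
In each layer the seepage velocity is v_i = q/n_i, so the layer transit time is t_i = b_i·n_i / q:
  layer 1 (silty sand): t_1 = 11.1 × 0.10 / 0.007204 = 154.1 d
  layer 2 (sandy clay): t_2 = 9.89 × 0.05 / 0.007204 = 68.64 d
Total t = Σ t_i = 222.7 days = 0.6098 years.

0.610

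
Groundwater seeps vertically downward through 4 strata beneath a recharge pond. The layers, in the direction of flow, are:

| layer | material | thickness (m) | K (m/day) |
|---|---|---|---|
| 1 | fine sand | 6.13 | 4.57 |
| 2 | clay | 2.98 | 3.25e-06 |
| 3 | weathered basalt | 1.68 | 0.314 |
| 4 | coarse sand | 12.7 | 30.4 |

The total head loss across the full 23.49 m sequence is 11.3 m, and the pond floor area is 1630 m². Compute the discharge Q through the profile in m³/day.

Flow is perpendicular to layering, so the layers act in series and the equivalent K is the thickness-weighted harmonic mean.
Total thickness L = 6.13 + 2.98 + 1.68 + 12.7 = 23.49 m.
Σ(b_i/K_i) = 6.13/4.57 + 2.98/3.25e-06 + 1.68/0.314 + 12.7/30.4 = 9.169e+05 d.
K_eq = L / Σ(b_i/K_i) = 23.49 / 9.169e+05 = 2.562e-05 m/day.
Q = K_eq · A · (Δh/L) = 2.562e-05 × 1630 × (11.3/23.49) = 0.02009 m³/day.

0.0201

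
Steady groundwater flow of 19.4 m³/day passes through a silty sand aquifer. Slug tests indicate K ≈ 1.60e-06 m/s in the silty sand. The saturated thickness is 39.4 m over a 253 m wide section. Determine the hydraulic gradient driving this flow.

Convert K: 1.60e-06 m/s × 86400 = 0.1382 m/day.
Cross-sectional area A = 253 × 39.4 = 9968 m².
From Q = K·A·i, i = Q / (K·A) = 19.4 / (0.1382 × 9968) = 0.01408.

0.0141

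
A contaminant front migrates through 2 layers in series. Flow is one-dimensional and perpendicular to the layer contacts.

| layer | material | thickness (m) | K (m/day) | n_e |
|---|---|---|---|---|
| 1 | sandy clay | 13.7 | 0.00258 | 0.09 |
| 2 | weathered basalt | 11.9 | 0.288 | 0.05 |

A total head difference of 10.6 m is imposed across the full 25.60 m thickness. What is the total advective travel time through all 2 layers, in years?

With flow normal to the layers, continuity requires the same specific discharge q through every layer.
Σ(b_i/K_i) = 13.7/0.00258 + 11.9/0.288 = 5351 d.
q = Δh / Σ(b_i/K_i) = 10.6 / 5351 = 0.001981 m/day.
In each layer the seepage velocity is v_i = q/n_i, so the layer transit time is t_i = b_i·n_i / q:
  layer 1 (sandy clay): t_1 = 13.7 × 0.09 / 0.001981 = 622.5 d
  layer 2 (weathered basalt): t_2 = 11.9 × 0.05 / 0.001981 = 300.4 d
Total t = Σ t_i = 922.9 days = 2.527 years.

2.53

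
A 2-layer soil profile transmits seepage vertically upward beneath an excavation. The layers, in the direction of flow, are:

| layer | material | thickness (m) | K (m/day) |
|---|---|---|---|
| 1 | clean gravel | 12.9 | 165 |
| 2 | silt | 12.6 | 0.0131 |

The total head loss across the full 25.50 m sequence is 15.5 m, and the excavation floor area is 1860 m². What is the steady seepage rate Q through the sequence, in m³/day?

30.0

Flow is perpendicular to layering, so the layers act in series and the equivalent K is the thickness-weighted harmonic mean.
Total thickness L = 12.9 + 12.6 = 25.50 m.
Σ(b_i/K_i) = 12.9/165 + 12.6/0.0131 = 961.9 d.
K_eq = L / Σ(b_i/K_i) = 25.50 / 961.9 = 0.02651 m/day.
Q = K_eq · A · (Δh/L) = 0.02651 × 1860 × (15.5/25.50) = 29.97 m³/day.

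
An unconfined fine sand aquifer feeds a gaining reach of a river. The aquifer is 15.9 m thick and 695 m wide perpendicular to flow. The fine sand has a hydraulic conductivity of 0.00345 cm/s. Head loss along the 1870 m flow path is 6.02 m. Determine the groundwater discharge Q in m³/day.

106

Convert K: 0.00345 cm/s × 864 = 2.981 m/day.
Cross-sectional area A = 695 × 15.9 = 11050 m².
Hydraulic gradient i = Δh / L = 6.02 / 1870 = 0.003219.
Darcy's law: Q = K · A · i = 2.981 × 11050 × 0.003219 = 106.0 m³/day.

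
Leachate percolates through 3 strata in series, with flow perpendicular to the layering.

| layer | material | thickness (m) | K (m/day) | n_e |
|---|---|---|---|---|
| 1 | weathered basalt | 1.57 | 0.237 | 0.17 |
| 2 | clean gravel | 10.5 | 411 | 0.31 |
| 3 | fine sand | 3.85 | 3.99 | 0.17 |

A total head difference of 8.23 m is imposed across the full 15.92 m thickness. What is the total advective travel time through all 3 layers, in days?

With flow normal to the layers, continuity requires the same specific discharge q through every layer.
Σ(b_i/K_i) = 1.57/0.237 + 10.5/411 + 3.85/3.99 = 7.615 d.
q = Δh / Σ(b_i/K_i) = 8.23 / 7.615 = 1.081 m/day.
In each layer the seepage velocity is v_i = q/n_i, so the layer transit time is t_i = b_i·n_i / q:
  layer 1 (weathered basalt): t_1 = 1.57 × 0.17 / 1.081 = 0.2470 d
  layer 2 (clean gravel): t_2 = 10.5 × 0.31 / 1.081 = 3.012 d
  layer 3 (fine sand): t_3 = 3.85 × 0.17 / 1.081 = 0.6056 d
Total t = Σ t_i = 3.864 days.

3.86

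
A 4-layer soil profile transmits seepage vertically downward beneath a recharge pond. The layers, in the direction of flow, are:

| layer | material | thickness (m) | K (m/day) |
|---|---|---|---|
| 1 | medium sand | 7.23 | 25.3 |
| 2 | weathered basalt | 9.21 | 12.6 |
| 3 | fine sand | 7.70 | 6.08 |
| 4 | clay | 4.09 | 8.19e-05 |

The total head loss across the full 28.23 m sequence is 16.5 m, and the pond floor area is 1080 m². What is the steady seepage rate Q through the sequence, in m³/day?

Flow is perpendicular to layering, so the layers act in series and the equivalent K is the thickness-weighted harmonic mean.
Total thickness L = 7.23 + 9.21 + 7.70 + 4.09 = 28.23 m.
Σ(b_i/K_i) = 7.23/25.3 + 9.21/12.6 + 7.70/6.08 + 4.09/8.19e-05 = 49941 d.
K_eq = L / Σ(b_i/K_i) = 28.23 / 49941 = 0.0005653 m/day.
Q = K_eq · A · (Δh/L) = 0.0005653 × 1080 × (16.5/28.23) = 0.3568 m³/day.

0.357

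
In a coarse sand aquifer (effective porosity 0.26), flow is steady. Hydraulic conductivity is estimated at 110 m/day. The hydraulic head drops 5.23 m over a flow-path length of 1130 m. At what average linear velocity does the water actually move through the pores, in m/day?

1.96

Hydraulic gradient i = Δh / L = 5.23 / 1130 = 0.004628.
Darcy flux q = K · i = 110.0 × 0.004628 = 0.5091 m/day.
Seepage velocity v = q / n_e = 0.5091 / 0.26 = 1.958 m/day.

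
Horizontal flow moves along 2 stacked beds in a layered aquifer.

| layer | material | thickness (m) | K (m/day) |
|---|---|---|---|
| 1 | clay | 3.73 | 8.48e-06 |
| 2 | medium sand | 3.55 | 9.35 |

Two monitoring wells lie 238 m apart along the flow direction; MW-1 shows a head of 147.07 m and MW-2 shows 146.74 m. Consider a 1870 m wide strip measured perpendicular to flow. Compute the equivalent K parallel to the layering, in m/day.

4.56

Flow is parallel to layering, so each bed carries its own Darcy discharge and the transmissivities add.
Σ(K_i·b_i) = 8.48e-06×3.73 + 9.35×3.55 = 33.19 m²/day.
Total thickness b = 7.280 m, so K_eq = Σ(K_i·b_i)/b = 4.559 m/day.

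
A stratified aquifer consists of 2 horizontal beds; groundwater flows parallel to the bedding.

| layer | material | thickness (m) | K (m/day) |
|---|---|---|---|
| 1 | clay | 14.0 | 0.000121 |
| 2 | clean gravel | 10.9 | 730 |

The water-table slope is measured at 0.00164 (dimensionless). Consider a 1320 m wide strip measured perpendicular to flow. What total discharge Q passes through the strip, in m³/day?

Flow is parallel to layering, so each bed carries its own Darcy discharge and the transmissivities add.
Σ(K_i·b_i) = 0.000121×14.0 + 730×10.9 = 7957 m²/day.
Hydraulic gradient i = 0.00164.
Q = Σ(K_i·b_i) · W · i = 7957 × 1320 × 0.001640 = 17225 m³/day.

17200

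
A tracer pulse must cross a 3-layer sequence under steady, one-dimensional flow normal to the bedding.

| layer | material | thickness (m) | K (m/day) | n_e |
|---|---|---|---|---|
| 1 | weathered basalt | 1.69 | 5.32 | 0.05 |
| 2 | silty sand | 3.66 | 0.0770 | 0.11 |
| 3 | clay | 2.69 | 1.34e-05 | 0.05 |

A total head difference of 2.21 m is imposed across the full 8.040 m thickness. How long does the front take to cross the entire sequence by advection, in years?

With flow normal to the layers, continuity requires the same specific discharge q through every layer.
Σ(b_i/K_i) = 1.69/5.32 + 3.66/0.0770 + 2.69/1.34e-05 = 2.008e+05 d.
q = Δh / Σ(b_i/K_i) = 2.21 / 2.008e+05 = 1.101e-05 m/day.
In each layer the seepage velocity is v_i = q/n_i, so the layer transit time is t_i = b_i·n_i / q:
  layer 1 (weathered basalt): t_1 = 1.69 × 0.05 / 1.101e-05 = 7677 d
  layer 2 (silty sand): t_2 = 3.66 × 0.11 / 1.101e-05 = 36579 d
  layer 3 (clay): t_3 = 2.69 × 0.05 / 1.101e-05 = 12220 d
Total t = Σ t_i = 56477 days = 154.6 years.

155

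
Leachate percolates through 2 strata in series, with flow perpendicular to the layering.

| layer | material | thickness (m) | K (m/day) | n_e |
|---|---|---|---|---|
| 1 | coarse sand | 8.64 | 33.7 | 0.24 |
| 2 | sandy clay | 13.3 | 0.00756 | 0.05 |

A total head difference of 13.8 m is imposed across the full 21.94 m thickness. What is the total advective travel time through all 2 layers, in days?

With flow normal to the layers, continuity requires the same specific discharge q through every layer.
Σ(b_i/K_i) = 8.64/33.7 + 13.3/0.00756 = 1760 d.
q = Δh / Σ(b_i/K_i) = 13.8 / 1760 = 0.007843 m/day.
In each layer the seepage velocity is v_i = q/n_i, so the layer transit time is t_i = b_i·n_i / q:
  layer 1 (coarse sand): t_1 = 8.64 × 0.24 / 0.007843 = 264.4 d
  layer 2 (sandy clay): t_2 = 13.3 × 0.05 / 0.007843 = 84.79 d
Total t = Σ t_i = 349.2 days.

349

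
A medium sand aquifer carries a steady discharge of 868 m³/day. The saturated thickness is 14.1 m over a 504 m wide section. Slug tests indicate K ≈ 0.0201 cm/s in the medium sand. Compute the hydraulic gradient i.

Convert K: 0.0201 cm/s × 864 = 17.37 m/day.
Cross-sectional area A = 504 × 14.1 = 7106 m².
From Q = K·A·i, i = Q / (K·A) = 868 / (17.37 × 7106) = 0.007033.

0.00703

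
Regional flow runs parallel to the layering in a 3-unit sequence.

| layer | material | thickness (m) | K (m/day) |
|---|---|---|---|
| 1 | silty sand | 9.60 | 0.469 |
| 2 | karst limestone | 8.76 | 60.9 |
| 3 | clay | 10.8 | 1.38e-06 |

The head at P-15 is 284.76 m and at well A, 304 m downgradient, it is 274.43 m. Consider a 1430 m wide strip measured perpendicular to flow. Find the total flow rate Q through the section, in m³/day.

26100

Flow is parallel to layering, so each bed carries its own Darcy discharge and the transmissivities add.
Σ(K_i·b_i) = 0.469×9.60 + 60.9×8.76 + 1.38e-06×10.8 = 538.0 m²/day.
Hydraulic gradient i = (284.76 − 274.43) / 304 = 10.33 / 304 = 0.03398.
Q = Σ(K_i·b_i) · W · i = 538.0 × 1430 × 0.03398 = 26142 m³/day.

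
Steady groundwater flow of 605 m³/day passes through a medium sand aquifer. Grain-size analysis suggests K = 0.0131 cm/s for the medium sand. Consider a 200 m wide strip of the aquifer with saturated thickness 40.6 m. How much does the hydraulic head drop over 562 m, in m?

3.70

Convert K: 0.0131 cm/s × 864 = 11.32 m/day.
Cross-sectional area A = 200 × 40.6 = 8120 m².
From Q = K·A·i, i = Q / (K·A) = 605 / (11.32 × 8120) = 0.006583.
Head loss Δh = i · L = 0.006583 × 562 = 3.700 m.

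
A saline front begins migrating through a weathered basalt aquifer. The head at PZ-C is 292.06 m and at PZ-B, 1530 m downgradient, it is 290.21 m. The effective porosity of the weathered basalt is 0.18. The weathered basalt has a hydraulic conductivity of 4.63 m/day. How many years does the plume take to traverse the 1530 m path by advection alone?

135

Hydraulic gradient i = (292.06 − 290.21) / 1530 = 1.85 / 1530 = 0.001209.
Darcy flux q = K · i = 4.630 × 0.001209 = 0.005598 m/day.
Seepage velocity v = q / n_e = 0.005598 / 0.18 = 0.03110 m/day.
Travel time t = L / v = 1530 / 0.03110 = 49193 days = 134.7 years.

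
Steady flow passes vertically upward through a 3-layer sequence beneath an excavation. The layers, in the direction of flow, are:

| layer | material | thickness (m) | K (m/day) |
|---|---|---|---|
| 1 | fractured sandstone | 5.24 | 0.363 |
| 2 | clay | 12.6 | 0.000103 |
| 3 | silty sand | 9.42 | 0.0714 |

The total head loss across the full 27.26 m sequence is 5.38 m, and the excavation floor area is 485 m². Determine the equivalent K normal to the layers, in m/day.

Flow is perpendicular to layering, so the layers act in series and the equivalent K is the thickness-weighted harmonic mean.
Total thickness L = 5.24 + 12.6 + 9.42 = 27.26 m.
Σ(b_i/K_i) = 5.24/0.363 + 12.6/0.000103 + 9.42/0.0714 = 1.225e+05 d.
K_eq = L / Σ(b_i/K_i) = 27.26 / 1.225e+05 = 0.0002226 m/day.

0.000223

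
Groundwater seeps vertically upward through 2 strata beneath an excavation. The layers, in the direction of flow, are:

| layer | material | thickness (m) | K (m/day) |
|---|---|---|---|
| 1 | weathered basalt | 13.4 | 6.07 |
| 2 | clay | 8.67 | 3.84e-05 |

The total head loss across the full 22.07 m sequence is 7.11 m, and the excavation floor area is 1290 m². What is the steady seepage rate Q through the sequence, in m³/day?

0.0406

Flow is perpendicular to layering, so the layers act in series and the equivalent K is the thickness-weighted harmonic mean.
Total thickness L = 13.4 + 8.67 = 22.07 m.
Σ(b_i/K_i) = 13.4/6.07 + 8.67/3.84e-05 = 2.258e+05 d.
K_eq = L / Σ(b_i/K_i) = 22.07 / 2.258e+05 = 9.775e-05 m/day.
Q = K_eq · A · (Δh/L) = 9.775e-05 × 1290 × (7.11/22.07) = 0.04062 m³/day.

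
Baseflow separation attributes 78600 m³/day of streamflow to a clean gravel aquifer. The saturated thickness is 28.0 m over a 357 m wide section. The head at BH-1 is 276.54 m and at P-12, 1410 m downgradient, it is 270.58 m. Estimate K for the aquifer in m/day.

Cross-sectional area A = 357 × 28.0 = 9996 m².
Hydraulic gradient i = (276.54 − 270.58) / 1410 = 5.96 / 1410 = 0.004227.
From Q = K·A·i, K = Q / (A·i) = 78600 / (9996 × 0.004227) = 1860 m/day.

1860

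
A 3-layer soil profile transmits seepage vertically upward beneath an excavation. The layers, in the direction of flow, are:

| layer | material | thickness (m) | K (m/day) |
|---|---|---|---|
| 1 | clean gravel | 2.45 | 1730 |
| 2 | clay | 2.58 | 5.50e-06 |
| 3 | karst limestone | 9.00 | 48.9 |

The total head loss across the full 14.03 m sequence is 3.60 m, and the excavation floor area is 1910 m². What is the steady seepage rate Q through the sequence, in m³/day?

0.0147

Flow is perpendicular to layering, so the layers act in series and the equivalent K is the thickness-weighted harmonic mean.
Total thickness L = 2.45 + 2.58 + 9.00 = 14.03 m.
Σ(b_i/K_i) = 2.45/1730 + 2.58/5.50e-06 + 9.00/48.9 = 4.691e+05 d.
K_eq = L / Σ(b_i/K_i) = 14.03 / 4.691e+05 = 2.991e-05 m/day.
Q = K_eq · A · (Δh/L) = 2.991e-05 × 1910 × (3.60/14.03) = 0.01466 m³/day.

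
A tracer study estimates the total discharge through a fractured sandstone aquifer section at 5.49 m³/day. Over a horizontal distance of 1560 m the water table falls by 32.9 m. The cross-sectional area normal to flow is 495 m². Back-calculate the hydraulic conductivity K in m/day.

0.526

Hydraulic gradient i = Δh / L = 32.9 / 1560 = 0.02109.
From Q = K·A·i, K = Q / (A·i) = 5.49 / (495.0 × 0.02109) = 0.5259 m/day.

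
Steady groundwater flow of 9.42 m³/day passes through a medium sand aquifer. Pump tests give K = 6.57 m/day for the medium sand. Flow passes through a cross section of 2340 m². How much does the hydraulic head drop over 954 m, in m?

0.585

From Q = K·A·i, i = Q / (K·A) = 9.42 / (6.570 × 2340) = 0.0006127.
Head loss Δh = i · L = 0.0006127 × 954 = 0.5845 m.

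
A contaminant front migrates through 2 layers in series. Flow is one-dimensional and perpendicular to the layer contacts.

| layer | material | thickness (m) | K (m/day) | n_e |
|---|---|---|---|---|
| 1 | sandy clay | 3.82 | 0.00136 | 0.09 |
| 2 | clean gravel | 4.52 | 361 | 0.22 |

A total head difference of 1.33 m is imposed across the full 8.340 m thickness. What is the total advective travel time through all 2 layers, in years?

7.74

With flow normal to the layers, continuity requires the same specific discharge q through every layer.
Σ(b_i/K_i) = 3.82/0.00136 + 4.52/361 = 2809 d.
q = Δh / Σ(b_i/K_i) = 1.33 / 2809 = 0.0004735 m/day.
In each layer the seepage velocity is v_i = q/n_i, so the layer transit time is t_i = b_i·n_i / q:
  layer 1 (sandy clay): t_1 = 3.82 × 0.09 / 0.0004735 = 726.1 d
  layer 2 (clean gravel): t_2 = 4.52 × 0.22 / 0.0004735 = 2100 d
Total t = Σ t_i = 2826 days = 7.738 years.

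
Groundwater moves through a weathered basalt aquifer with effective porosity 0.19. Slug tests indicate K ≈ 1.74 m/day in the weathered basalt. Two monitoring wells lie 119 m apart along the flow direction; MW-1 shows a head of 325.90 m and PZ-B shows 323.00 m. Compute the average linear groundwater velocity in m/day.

0.223

Hydraulic gradient i = (325.90 − 323.00) / 119 = 2.9 / 119 = 0.02437.
Darcy flux q = K · i = 1.740 × 0.02437 = 0.04240 m/day.
Seepage velocity v = q / n_e = 0.04240 / 0.19 = 0.2232 m/day.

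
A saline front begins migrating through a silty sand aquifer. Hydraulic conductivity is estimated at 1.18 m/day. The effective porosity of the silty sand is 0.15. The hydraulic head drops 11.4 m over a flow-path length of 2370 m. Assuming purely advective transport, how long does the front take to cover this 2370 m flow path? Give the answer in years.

Hydraulic gradient i = Δh / L = 11.4 / 2370 = 0.004810.
Darcy flux q = K · i = 1.180 × 0.004810 = 0.005676 m/day.
Seepage velocity v = q / n_e = 0.005676 / 0.15 = 0.03784 m/day.
Travel time t = L / v = 2370 / 0.03784 = 62633 days = 171.5 years.

171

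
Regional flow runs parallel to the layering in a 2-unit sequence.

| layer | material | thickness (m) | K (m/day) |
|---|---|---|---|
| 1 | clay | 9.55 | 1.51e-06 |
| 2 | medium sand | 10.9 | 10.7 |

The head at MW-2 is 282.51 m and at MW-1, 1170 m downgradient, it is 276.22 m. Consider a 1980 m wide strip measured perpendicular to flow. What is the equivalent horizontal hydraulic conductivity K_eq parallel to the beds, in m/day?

5.70

Flow is parallel to layering, so each bed carries its own Darcy discharge and the transmissivities add.
Σ(K_i·b_i) = 1.51e-06×9.55 + 10.7×10.9 = 116.6 m²/day.
Total thickness b = 20.45 m, so K_eq = Σ(K_i·b_i)/b = 5.703 m/day.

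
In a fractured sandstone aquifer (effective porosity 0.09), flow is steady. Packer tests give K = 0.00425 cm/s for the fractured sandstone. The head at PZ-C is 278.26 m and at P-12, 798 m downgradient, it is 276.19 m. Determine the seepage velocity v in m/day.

0.106

Convert K: 0.00425 cm/s × 864 = 3.672 m/day.
Hydraulic gradient i = (278.26 − 276.19) / 798 = 2.07 / 798 = 0.002594.
Darcy flux q = K · i = 3.672 × 0.002594 = 0.009525 m/day.
Seepage velocity v = q / n_e = 0.009525 / 0.09 = 0.1058 m/day.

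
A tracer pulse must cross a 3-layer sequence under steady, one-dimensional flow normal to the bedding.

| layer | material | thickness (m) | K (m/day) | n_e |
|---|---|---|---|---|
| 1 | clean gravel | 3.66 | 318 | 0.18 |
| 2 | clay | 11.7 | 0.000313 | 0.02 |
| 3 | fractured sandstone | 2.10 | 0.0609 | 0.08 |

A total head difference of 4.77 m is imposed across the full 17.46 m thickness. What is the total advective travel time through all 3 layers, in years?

With flow normal to the layers, continuity requires the same specific discharge q through every layer.
Σ(b_i/K_i) = 3.66/318 + 11.7/0.000313 + 2.10/0.0609 = 37415 d.
q = Δh / Σ(b_i/K_i) = 4.77 / 37415 = 0.0001275 m/day.
In each layer the seepage velocity is v_i = q/n_i, so the layer transit time is t_i = b_i·n_i / q:
  layer 1 (clean gravel): t_1 = 3.66 × 0.18 / 0.0001275 = 5167 d
  layer 2 (clay): t_2 = 11.7 × 0.02 / 0.0001275 = 1835 d
  layer 3 (fractured sandstone): t_3 = 2.10 × 0.08 / 0.0001275 = 1318 d
Total t = Σ t_i = 8321 days = 22.78 years.

22.8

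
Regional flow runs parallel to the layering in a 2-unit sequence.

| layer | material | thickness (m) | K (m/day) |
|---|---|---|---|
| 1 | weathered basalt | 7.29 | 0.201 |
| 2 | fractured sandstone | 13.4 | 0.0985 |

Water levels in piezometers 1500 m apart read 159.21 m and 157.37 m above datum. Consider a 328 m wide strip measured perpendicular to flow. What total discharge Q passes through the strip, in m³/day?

1.12

Flow is parallel to layering, so each bed carries its own Darcy discharge and the transmissivities add.
Σ(K_i·b_i) = 0.201×7.29 + 0.0985×13.4 = 2.785 m²/day.
Hydraulic gradient i = (159.21 − 157.37) / 1500 = 1.84 / 1500 = 0.001227.
Q = Σ(K_i·b_i) · W · i = 2.785 × 328 × 0.001227 = 1.121 m³/day.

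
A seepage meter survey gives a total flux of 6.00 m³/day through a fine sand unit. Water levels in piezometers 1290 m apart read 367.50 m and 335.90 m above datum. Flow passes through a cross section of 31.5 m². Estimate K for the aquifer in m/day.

Hydraulic gradient i = (367.50 − 335.90) / 1290 = 31.6 / 1290 = 0.02450.
From Q = K·A·i, K = Q / (A·i) = 6.00 / (31.50 × 0.02450) = 7.776 m/day.

7.78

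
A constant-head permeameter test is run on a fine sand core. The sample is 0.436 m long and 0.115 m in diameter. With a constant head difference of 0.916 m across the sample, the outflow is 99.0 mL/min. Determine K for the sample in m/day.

6.53

Cross-sectional area A = π·(d/2)² = π × (0.115/2)² = 0.01039 m².
Convert discharge: 99.0 mL/min = 1.650e-06 m³/s.
Darcy's law rearranged: K = Q·L / (A·Δh) = 1.650e-06 × 0.436 / (0.01039 × 0.916) = 7.561e-05 m/s = 6.533 m/day.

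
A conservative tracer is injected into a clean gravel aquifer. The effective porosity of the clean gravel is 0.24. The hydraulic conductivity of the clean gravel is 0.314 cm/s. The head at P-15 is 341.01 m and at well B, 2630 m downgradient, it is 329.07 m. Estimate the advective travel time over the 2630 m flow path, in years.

Convert K: 0.314 cm/s × 864 = 271.3 m/day.
Hydraulic gradient i = (341.01 − 329.07) / 2630 = 11.94 / 2630 = 0.004540.
Darcy flux q = K · i = 271.3 × 0.004540 = 1.232 m/day.
Seepage velocity v = q / n_e = 1.232 / 0.24 = 5.132 m/day.
Travel time t = L / v = 2630 / 5.132 = 512.5 days = 1.403 years.

1.40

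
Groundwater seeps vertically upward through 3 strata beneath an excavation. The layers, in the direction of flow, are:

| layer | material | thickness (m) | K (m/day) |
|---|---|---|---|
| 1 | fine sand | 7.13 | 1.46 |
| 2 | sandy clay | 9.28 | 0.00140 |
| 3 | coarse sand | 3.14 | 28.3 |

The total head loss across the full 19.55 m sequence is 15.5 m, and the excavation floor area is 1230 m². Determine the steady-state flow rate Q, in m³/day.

Flow is perpendicular to layering, so the layers act in series and the equivalent K is the thickness-weighted harmonic mean.
Total thickness L = 7.13 + 9.28 + 3.14 = 19.55 m.
Σ(b_i/K_i) = 7.13/1.46 + 9.28/0.00140 + 3.14/28.3 = 6634 d.
K_eq = L / Σ(b_i/K_i) = 19.55 / 6634 = 0.002947 m/day.
Q = K_eq · A · (Δh/L) = 0.002947 × 1230 × (15.5/19.55) = 2.874 m³/day.

2.87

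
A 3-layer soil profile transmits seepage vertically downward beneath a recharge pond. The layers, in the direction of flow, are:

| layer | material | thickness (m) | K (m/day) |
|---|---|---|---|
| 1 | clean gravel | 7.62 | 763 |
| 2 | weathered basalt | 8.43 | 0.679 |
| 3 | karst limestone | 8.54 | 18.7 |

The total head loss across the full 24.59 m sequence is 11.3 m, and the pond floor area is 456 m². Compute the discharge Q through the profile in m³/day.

400

Flow is perpendicular to layering, so the layers act in series and the equivalent K is the thickness-weighted harmonic mean.
Total thickness L = 7.62 + 8.43 + 8.54 = 24.59 m.
Σ(b_i/K_i) = 7.62/763 + 8.43/0.679 + 8.54/18.7 = 12.88 d.
K_eq = L / Σ(b_i/K_i) = 24.59 / 12.88 = 1.909 m/day.
Q = K_eq · A · (Δh/L) = 1.909 × 456 × (11.3/24.59) = 400.0 m³/day.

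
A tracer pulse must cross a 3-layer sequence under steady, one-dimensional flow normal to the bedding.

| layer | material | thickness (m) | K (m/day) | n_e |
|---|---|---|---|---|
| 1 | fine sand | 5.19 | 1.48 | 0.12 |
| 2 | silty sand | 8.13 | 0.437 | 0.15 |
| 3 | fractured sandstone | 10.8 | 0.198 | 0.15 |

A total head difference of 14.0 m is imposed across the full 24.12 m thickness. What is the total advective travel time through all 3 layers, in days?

With flow normal to the layers, continuity requires the same specific discharge q through every layer.
Σ(b_i/K_i) = 5.19/1.48 + 8.13/0.437 + 10.8/0.198 = 76.66 d.
q = Δh / Σ(b_i/K_i) = 14.0 / 76.66 = 0.1826 m/day.
In each layer the seepage velocity is v_i = q/n_i, so the layer transit time is t_i = b_i·n_i / q:
  layer 1 (fine sand): t_1 = 5.19 × 0.12 / 0.1826 = 3.410 d
  layer 2 (silty sand): t_2 = 8.13 × 0.15 / 0.1826 = 6.677 d
  layer 3 (fractured sandstone): t_3 = 10.8 × 0.15 / 0.1826 = 8.870 d
Total t = Σ t_i = 18.96 days.

19.0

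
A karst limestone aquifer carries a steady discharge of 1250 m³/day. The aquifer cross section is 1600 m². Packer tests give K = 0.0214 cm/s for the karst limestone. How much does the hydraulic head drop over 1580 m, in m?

66.8

Convert K: 0.0214 cm/s × 864 = 18.49 m/day.
From Q = K·A·i, i = Q / (K·A) = 1250 / (18.49 × 1600) = 0.04225.
Head loss Δh = i · L = 0.04225 × 1580 = 66.76 m.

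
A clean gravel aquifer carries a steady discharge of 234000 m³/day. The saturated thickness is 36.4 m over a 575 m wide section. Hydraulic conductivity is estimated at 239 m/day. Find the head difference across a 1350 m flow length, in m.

Cross-sectional area A = 575 × 36.4 = 20930 m².
From Q = K·A·i, i = Q / (K·A) = 234000 / (239.0 × 20930) = 0.04678.
Head loss Δh = i · L = 0.04678 × 1350 = 63.15 m.

63.2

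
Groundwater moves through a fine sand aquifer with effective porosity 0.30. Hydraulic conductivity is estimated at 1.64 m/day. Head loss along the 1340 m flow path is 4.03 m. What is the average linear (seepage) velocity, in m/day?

0.0164

Hydraulic gradient i = Δh / L = 4.03 / 1340 = 0.003007.
Darcy flux q = K · i = 1.640 × 0.003007 = 0.004932 m/day.
Seepage velocity v = q / n_e = 0.004932 / 0.30 = 0.01644 m/day.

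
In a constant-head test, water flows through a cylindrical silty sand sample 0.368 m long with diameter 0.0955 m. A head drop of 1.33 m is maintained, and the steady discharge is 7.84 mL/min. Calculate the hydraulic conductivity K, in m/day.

Cross-sectional area A = π·(d/2)² = π × (0.0955/2)² = 0.007163 m².
Convert discharge: 7.84 mL/min = 1.307e-07 m³/s.
Darcy's law rearranged: K = Q·L / (A·Δh) = 1.307e-07 × 0.368 / (0.007163 × 1.33) = 5.047e-06 m/s = 0.4361 m/day.

0.436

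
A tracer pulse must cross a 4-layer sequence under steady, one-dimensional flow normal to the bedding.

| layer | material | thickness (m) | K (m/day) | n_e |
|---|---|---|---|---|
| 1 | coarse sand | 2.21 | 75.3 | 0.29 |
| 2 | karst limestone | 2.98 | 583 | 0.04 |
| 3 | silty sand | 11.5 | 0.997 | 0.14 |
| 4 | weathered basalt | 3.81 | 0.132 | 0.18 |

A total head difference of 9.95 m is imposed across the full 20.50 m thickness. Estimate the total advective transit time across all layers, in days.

12.4

With flow normal to the layers, continuity requires the same specific discharge q through every layer.
Σ(b_i/K_i) = 2.21/75.3 + 2.98/583 + 11.5/0.997 + 3.81/0.132 = 40.43 d.
q = Δh / Σ(b_i/K_i) = 9.95 / 40.43 = 0.2461 m/day.
In each layer the seepage velocity is v_i = q/n_i, so the layer transit time is t_i = b_i·n_i / q:
  layer 1 (coarse sand): t_1 = 2.21 × 0.29 / 0.2461 = 2.604 d
  layer 2 (karst limestone): t_2 = 2.98 × 0.04 / 0.2461 = 0.4844 d
  layer 3 (silty sand): t_3 = 11.5 × 0.14 / 0.2461 = 6.542 d
  layer 4 (weathered basalt): t_4 = 3.81 × 0.18 / 0.2461 = 2.787 d
Total t = Σ t_i = 12.42 days.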